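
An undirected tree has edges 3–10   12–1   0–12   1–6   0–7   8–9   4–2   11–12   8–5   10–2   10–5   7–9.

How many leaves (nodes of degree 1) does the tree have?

4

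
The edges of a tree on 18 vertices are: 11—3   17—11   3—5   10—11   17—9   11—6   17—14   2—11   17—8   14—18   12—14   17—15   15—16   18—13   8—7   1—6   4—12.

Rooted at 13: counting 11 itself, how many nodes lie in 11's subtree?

The subtree rooted at 11 contains: 11, 3, 6, 2, 10, 5, 1 — 7 nodes.

7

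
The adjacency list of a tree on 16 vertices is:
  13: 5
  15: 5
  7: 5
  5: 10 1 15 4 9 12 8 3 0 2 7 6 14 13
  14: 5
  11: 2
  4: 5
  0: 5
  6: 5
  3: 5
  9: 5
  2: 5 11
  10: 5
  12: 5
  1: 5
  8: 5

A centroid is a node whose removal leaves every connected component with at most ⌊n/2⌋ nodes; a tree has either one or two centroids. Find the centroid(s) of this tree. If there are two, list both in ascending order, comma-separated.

5

Delete 5: the remaining components have sizes 2, 1, 1, 1, 1, 1, 1, 1, 1, 1, 1, 1, 1, 1. Max 2 ≤ 8, so 5 is a centroid.
No neighbour of 5 does as well, so 5 is the unique centroid.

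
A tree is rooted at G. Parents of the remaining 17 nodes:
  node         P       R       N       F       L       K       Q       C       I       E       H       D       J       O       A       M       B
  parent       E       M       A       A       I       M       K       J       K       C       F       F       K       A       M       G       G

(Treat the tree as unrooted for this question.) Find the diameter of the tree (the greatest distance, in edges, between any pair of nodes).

8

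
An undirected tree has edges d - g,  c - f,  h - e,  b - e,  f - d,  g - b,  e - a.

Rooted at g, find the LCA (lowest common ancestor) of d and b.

g

Ancestors of d (toward the root): d, g.
Ancestors of b: b, g.
The deepest node appearing in both lists is g.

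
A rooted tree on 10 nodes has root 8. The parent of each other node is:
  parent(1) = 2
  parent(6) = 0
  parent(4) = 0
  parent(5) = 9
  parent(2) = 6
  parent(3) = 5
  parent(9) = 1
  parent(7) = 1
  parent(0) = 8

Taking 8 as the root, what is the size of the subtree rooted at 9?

3

The subtree rooted at 9 contains: 9, 5, 3 — 3 nodes.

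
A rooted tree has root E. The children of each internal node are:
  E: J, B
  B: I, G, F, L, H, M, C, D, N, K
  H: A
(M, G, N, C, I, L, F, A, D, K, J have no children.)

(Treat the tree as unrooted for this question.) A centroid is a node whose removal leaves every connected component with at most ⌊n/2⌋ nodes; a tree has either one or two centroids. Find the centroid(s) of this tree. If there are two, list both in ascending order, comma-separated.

Delete B: the remaining components have sizes 2, 2, 1, 1, 1, 1, 1, 1, 1, 1, 1. Max 2 ≤ 7, so B is a centroid.
No neighbour of B does as well, so B is the unique centroid.

B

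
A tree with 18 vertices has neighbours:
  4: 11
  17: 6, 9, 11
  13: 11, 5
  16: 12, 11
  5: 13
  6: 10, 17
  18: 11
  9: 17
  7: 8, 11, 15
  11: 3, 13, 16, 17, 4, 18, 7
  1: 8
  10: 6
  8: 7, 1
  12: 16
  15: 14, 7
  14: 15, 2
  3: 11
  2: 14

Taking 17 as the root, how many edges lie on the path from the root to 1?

17 – 11 – 7 – 8 – 1 — 4 edges.

4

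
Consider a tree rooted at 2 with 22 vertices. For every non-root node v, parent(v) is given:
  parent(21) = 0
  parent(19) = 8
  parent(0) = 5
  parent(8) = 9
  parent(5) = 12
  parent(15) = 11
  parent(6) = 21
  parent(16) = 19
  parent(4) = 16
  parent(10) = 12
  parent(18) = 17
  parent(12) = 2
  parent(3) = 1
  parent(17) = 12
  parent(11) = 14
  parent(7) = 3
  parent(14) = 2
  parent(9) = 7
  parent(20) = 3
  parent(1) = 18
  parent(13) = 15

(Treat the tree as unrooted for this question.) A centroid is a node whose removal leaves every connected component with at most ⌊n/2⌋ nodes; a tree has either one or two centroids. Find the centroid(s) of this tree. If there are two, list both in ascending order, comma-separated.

12, 17

If 12 is removed the pieces have sizes 11, 5, 4, 1, all ≤ ⌊22/2⌋ = 11.
17 is adjacent to 12 and is also a centroid (the largest component after removing it is likewise 11).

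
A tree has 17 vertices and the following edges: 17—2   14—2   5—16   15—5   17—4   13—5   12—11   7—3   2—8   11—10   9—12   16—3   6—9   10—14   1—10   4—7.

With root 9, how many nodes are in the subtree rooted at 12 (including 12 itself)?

The subtree rooted at 12 contains: 12, 11, 10, 14, 1, 2, 17, 8, 4, 7, 3, 16, 5, 15, 13 — 15 nodes.

15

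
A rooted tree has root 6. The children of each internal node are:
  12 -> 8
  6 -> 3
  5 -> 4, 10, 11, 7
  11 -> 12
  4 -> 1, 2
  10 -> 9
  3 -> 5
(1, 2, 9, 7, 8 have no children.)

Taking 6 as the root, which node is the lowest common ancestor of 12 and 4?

12's ancestor chain is 12, 11, 5, 3, 6 and 4's is 4, 5, 3, 6; they first meet at 5.

5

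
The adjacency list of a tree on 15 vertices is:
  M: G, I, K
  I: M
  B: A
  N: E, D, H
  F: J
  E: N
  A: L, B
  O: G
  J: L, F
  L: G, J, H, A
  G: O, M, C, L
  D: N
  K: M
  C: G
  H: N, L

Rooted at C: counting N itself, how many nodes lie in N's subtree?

Descendants of N (including itself): N, D, E. That's 3.

3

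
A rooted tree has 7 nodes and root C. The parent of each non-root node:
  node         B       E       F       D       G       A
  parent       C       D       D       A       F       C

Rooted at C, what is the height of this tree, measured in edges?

The longest root-to-leaf path is C-A-D-F-G (4 edges).

4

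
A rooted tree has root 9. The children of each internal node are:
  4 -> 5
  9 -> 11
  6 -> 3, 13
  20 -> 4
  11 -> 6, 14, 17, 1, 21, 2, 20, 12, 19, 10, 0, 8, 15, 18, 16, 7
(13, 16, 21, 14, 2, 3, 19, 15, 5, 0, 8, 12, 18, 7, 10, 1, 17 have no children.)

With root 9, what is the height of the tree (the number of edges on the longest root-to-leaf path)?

The longest root-to-leaf path is 9-11-20-4-5 (4 edges).

4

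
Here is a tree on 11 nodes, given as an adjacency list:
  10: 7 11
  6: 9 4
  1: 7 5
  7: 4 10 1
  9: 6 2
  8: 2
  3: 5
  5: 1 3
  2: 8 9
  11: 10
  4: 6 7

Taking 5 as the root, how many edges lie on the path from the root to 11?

4

Climbing from 11 to the root: 11 → 10 → 7 → 1 → 5. That's 4 steps.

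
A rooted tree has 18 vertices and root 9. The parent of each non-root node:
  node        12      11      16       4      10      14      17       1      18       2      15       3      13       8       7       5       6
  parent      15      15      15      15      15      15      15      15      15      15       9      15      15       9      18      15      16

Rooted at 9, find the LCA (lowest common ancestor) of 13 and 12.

Path 13→root: 13 15 9; path 12→root: 12 15 9.
First common node: 15.

15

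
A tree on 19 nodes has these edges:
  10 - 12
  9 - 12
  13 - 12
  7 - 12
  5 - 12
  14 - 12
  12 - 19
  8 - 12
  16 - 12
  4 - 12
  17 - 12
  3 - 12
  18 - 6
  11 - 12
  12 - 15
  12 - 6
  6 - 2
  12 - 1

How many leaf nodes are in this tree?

17

Exactly 17 nodes have a single neighbour: 1, 2, 3, 4, 5, 7, 8, 9, 10, 11, 13, 14, 15, 16, 17, 18, 19.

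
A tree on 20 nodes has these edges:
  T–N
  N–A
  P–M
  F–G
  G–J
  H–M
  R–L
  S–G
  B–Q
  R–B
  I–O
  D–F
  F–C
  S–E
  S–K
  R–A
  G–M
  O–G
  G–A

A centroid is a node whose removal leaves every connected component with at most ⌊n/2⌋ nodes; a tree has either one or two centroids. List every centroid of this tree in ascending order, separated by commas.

G

Removing G splits the tree into components of sizes 7, 3, 3, 3, 2, 1; the largest is 7 ≤ ⌊20/2⌋ = 10.
Every other node leaves some component of size > 10, so the centroid is unique.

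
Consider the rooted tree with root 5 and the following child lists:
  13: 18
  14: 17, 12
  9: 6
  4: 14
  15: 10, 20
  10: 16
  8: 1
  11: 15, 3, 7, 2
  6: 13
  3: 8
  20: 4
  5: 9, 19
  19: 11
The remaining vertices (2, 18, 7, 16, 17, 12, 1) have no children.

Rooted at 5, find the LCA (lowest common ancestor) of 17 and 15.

Ancestors of 17 (toward the root): 17, 14, 4, 20, 15, 11, 19, 5.
Ancestors of 15: 15, 11, 19, 5.
The deepest node appearing in both lists is 15.

15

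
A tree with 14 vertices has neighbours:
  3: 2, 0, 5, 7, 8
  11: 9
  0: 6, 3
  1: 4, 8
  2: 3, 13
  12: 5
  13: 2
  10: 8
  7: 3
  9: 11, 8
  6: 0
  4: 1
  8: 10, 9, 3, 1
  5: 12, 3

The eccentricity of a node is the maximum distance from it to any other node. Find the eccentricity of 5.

Distances from 5 peak at 4, attained at 4 (11 also at distance 4).
5-3-8-1-4

4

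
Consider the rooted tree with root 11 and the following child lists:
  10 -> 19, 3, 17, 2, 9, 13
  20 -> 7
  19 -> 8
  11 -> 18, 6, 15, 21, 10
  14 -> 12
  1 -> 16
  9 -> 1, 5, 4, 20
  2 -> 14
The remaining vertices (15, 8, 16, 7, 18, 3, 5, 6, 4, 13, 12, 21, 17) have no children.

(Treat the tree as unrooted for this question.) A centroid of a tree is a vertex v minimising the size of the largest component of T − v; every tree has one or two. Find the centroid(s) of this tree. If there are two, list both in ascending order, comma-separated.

10

Delete 10: the remaining components have sizes 7, 5, 3, 2, 1, 1, 1. Max 7 ≤ 10, so 10 is a centroid.
No neighbour of 10 does as well, so 10 is the unique centroid.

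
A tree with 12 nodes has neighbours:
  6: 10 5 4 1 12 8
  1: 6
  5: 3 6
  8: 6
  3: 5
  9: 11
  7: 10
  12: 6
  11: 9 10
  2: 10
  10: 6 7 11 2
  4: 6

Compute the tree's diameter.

BFS from 3 reaches 9 last, at distance 5; BFS from 9 confirms no node is farther.
Path: 3-5-6-10-11-9.

5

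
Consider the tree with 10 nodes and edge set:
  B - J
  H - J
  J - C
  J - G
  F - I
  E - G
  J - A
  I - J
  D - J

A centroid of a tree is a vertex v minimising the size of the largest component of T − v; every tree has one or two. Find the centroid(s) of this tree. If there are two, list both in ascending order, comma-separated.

J

Delete J: the remaining components have sizes 2, 2, 1, 1, 1, 1, 1. Max 2 ≤ 5, so J is a centroid.
Every other node leaves some component of size > 5, so the centroid is unique.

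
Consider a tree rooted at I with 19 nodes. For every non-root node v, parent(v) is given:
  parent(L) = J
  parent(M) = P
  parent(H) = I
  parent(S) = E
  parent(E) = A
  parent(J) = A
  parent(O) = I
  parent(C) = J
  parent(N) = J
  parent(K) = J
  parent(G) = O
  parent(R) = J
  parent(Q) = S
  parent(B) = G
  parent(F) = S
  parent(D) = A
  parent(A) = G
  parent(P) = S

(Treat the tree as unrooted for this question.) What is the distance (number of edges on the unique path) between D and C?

3

The path is D – A – J – C, which has 3 edges.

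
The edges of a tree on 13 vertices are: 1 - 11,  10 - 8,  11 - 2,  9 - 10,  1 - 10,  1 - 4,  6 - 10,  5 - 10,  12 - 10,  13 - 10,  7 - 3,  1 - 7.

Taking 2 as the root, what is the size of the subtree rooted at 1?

Descendants of 1 (including itself): 1, 10, 7, 4, 5, 9, 8, 12, 6, 13, 3. That's 11.

11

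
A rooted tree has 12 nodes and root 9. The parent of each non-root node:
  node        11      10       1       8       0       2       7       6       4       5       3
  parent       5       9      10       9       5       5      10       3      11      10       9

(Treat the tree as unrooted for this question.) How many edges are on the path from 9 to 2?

3

9–10–5–2: 3 edges.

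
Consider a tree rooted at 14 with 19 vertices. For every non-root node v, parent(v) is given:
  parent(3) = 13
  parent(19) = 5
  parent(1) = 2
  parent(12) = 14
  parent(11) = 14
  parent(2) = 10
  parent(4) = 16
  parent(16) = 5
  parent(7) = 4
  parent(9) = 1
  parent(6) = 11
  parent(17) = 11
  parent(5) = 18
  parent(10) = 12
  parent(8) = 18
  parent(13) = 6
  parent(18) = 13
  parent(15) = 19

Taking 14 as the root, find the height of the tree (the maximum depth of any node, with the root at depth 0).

A deepest node is 7, reached by 14-11-6-13-18-5-16-4-7.
That path has 8 edges, so the height is 8.

8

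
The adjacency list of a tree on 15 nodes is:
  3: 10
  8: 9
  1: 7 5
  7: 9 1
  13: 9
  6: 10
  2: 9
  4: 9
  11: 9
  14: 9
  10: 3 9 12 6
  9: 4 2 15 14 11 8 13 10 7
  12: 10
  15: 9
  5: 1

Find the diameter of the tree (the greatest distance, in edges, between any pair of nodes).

Starting from 5, a farthest node is 3 at distance 5.
One longest path: 5–1–7–9–10–3.
So the diameter is 5.

5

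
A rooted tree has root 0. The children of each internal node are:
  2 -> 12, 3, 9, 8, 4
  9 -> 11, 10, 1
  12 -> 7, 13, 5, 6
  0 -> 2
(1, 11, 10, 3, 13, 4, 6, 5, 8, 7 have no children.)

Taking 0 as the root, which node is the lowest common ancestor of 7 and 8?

2

7's ancestor chain is 7, 12, 2, 0 and 8's is 8, 2, 0; they first meet at 2.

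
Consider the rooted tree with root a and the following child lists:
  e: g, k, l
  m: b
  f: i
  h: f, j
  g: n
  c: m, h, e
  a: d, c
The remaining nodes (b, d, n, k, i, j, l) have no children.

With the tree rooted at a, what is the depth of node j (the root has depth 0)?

a – c – h – j — 3 edges.

3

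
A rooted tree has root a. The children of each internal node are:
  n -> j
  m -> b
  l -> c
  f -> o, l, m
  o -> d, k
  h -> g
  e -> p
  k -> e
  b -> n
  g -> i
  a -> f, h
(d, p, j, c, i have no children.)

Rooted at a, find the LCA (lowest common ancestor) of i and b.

Ancestors of i (toward the root): i, g, h, a.
Ancestors of b: b, m, f, a.
The deepest node appearing in both lists is a.

a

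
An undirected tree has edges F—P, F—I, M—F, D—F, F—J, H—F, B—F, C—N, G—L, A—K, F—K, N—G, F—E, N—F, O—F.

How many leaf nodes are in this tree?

12

Degree-1 nodes: A, B, C, D, E, H, I, J, L, M, O, P — 12 of them.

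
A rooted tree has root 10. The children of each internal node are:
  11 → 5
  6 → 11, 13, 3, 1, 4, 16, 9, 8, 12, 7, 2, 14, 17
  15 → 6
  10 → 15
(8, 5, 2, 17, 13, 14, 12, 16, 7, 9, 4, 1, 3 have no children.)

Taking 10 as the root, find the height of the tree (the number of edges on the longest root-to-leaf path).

4

5 sits deepest: 10 → 15 → 6 → 11 → 5 — 4 edges from the root.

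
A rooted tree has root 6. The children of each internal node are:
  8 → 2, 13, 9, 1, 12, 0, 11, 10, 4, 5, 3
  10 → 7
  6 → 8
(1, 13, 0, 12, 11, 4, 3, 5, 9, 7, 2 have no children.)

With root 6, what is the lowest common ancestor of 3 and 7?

Ancestors of 3 (toward the root): 3, 8, 6.
Ancestors of 7: 7, 10, 8, 6.
The deepest node appearing in both lists is 8.

8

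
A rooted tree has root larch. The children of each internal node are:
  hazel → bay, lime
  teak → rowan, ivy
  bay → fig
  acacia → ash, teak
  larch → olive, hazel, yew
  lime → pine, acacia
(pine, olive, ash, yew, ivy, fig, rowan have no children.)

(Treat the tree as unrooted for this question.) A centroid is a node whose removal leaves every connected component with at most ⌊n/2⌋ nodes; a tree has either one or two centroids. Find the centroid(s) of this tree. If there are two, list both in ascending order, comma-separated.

If lime is removed the pieces have sizes 6, 5, 1, all ≤ ⌊13/2⌋ = 6.
No neighbour of lime does as well, so lime is the unique centroid.

lime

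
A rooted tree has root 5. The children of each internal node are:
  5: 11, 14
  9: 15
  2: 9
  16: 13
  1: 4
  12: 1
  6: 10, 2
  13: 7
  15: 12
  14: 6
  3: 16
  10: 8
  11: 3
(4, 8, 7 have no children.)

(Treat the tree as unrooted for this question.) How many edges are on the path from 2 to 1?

4

2–9–15–12–1: 4 edges.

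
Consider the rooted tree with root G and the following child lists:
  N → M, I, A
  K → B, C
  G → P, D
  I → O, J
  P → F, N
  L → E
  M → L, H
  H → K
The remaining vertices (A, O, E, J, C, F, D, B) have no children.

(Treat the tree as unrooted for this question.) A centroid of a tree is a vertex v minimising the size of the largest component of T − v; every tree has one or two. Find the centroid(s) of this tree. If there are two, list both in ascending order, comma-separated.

Removing N splits the tree into components of sizes 7, 4, 3, 1; the largest is 7 ≤ ⌊16/2⌋ = 8.
No neighbour of N does as well, so N is the unique centroid.

N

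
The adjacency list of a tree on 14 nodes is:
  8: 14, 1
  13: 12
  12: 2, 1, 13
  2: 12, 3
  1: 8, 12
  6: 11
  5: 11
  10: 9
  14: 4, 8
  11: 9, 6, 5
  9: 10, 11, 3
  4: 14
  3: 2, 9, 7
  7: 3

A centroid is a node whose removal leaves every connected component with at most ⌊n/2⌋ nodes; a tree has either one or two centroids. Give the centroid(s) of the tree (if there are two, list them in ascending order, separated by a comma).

2, 3

If 2 is removed the pieces have sizes 7, 6, all ≤ ⌊14/2⌋ = 7.
3 is adjacent to 2 and is also a centroid (the largest component after removing it is likewise 7).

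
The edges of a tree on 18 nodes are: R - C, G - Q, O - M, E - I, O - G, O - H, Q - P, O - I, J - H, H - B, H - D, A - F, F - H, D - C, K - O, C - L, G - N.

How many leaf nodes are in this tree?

Exactly 10 nodes have a single neighbour: A, B, E, J, K, L, M, N, P, R.

10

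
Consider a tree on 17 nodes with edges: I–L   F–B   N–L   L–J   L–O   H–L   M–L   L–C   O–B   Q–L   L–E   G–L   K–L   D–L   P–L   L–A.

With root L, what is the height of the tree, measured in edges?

3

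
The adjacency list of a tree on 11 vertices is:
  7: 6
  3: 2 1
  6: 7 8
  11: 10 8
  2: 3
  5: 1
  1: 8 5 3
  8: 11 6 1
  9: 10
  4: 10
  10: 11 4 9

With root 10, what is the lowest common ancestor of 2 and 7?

2's ancestor chain is 2, 3, 1, 8, 11, 10 and 7's is 7, 6, 8, 11, 10; they first meet at 8.

8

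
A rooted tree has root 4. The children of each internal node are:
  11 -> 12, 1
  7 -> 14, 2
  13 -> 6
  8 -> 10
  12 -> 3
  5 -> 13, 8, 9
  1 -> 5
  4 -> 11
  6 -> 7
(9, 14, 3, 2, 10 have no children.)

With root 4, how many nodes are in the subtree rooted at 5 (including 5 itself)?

9

Descendants of 5 (including itself): 5, 9, 8, 13, 10, 6, 7, 14, 2. That's 9.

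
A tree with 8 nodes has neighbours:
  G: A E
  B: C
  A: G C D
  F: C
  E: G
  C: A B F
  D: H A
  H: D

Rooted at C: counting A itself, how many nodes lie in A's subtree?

Descendants of A (including itself): A, G, D, E, H. That's 5.

5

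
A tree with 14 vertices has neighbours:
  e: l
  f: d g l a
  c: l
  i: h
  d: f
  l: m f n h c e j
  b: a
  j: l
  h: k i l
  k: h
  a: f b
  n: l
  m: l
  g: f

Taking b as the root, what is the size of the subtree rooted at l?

9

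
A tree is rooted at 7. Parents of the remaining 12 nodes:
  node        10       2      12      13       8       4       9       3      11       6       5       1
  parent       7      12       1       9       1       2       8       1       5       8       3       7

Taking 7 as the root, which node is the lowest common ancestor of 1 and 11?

1

1's ancestor chain is 1, 7 and 11's is 11, 5, 3, 1, 7; they first meet at 1.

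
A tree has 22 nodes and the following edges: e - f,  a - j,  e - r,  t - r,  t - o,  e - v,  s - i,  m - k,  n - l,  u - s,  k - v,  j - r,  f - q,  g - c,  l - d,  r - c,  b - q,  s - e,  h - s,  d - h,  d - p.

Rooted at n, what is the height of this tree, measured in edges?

A deepest node is g, reached by n → l → d → h → s → e → r → c → g.
That path has 8 edges, so the height is 8.

8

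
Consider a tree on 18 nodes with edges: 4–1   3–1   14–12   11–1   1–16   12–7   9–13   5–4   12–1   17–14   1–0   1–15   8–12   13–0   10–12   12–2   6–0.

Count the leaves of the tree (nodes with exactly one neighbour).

Degree-1 nodes: 2, 3, 5, 6, 7, 8, 9, 10, 11, 15, 16, 17 — 12 of them.

12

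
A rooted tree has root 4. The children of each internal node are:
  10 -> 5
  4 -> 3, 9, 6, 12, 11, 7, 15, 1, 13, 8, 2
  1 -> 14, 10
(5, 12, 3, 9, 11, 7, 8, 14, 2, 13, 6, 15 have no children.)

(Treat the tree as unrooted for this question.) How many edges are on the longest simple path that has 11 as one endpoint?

4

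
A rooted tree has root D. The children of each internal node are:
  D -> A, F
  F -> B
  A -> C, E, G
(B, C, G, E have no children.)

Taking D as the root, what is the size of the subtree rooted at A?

Descendants of A (including itself): A, E, G, C. That's 4.

4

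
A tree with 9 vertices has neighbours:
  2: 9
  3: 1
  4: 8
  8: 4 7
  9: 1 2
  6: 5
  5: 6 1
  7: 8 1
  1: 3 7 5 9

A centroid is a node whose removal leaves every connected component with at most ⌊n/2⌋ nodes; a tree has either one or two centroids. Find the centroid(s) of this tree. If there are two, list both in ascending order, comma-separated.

1

Removing 1 splits the tree into components of sizes 3, 2, 2, 1; the largest is 3 ≤ ⌊9/2⌋ = 4.
No neighbour of 1 does as well, so 1 is the unique centroid.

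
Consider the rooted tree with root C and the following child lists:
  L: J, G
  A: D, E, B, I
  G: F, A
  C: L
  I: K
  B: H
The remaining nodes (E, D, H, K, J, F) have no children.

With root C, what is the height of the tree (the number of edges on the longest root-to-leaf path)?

The longest root-to-leaf path is C – L – G – A – I – K (5 edges).

5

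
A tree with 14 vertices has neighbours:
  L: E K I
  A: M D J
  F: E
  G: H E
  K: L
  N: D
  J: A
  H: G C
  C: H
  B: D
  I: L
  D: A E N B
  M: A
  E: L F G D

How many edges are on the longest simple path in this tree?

6

BFS from C reaches J last, at distance 6; BFS from J confirms no node is farther.
Path: C - H - G - E - D - A - J.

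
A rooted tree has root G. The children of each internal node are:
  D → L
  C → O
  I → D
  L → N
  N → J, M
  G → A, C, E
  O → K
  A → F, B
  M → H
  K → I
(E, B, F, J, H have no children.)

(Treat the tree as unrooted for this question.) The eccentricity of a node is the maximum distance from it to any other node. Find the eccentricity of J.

Distances from J peak at 10, attained at F (B also at distance 10).
J–N–L–D–I–K–O–C–G–A–F

10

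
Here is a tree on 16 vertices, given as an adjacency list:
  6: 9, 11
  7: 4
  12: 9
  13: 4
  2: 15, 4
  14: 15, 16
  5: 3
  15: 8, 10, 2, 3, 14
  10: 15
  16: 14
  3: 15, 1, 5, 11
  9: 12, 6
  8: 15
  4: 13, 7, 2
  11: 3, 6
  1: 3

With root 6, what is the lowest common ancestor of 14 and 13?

Ancestors of 14 (toward the root): 14, 15, 3, 11, 6.
Ancestors of 13: 13, 4, 2, 15, 3, 11, 6.
The deepest node appearing in both lists is 15.

15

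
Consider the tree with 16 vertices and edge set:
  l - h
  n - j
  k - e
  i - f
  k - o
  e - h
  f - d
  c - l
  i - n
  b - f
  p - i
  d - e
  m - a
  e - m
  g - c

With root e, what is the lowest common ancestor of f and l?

Path f→root: f d e; path l→root: l h e.
First common node: e.

e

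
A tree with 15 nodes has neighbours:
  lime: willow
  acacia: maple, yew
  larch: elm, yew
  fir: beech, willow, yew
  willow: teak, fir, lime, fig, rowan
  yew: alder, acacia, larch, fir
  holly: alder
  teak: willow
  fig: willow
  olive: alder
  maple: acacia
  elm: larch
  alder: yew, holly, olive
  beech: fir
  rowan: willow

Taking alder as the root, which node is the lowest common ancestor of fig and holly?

alder

Ancestors of fig (toward the root): fig, willow, fir, yew, alder.
Ancestors of holly: holly, alder.
The deepest node appearing in both lists is alder.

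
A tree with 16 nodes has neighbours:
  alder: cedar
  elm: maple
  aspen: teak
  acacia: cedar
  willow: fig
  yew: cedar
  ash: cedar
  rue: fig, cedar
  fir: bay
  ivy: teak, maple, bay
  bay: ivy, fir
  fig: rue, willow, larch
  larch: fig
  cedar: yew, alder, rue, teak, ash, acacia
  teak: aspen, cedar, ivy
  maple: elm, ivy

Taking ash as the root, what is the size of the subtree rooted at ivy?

5

Descendants of ivy (including itself): ivy, bay, maple, fir, elm. That's 5.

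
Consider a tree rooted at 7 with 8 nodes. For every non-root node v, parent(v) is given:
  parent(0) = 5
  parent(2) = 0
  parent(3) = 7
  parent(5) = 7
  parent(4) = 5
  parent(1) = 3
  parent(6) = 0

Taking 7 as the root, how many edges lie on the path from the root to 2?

3

Climbing from 2 to the root: 2–0–5–7. That's 3 steps.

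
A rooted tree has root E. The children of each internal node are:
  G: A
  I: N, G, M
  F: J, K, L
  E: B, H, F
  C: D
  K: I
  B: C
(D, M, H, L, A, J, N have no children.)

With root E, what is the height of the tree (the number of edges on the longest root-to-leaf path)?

5

A deepest node is A, reached by E → F → K → I → G → A.
That path has 5 edges, so the height is 5.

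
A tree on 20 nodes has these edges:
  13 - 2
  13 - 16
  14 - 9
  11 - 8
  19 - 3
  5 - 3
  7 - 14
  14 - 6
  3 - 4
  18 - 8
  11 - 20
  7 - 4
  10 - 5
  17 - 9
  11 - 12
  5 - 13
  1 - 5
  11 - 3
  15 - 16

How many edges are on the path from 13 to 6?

The path is 13 – 5 – 3 – 4 – 7 – 14 – 6, which has 6 edges.

6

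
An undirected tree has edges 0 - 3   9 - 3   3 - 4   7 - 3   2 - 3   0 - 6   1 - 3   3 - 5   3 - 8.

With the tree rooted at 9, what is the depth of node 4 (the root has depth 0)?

2

9 – 3 – 4 — 2 edges.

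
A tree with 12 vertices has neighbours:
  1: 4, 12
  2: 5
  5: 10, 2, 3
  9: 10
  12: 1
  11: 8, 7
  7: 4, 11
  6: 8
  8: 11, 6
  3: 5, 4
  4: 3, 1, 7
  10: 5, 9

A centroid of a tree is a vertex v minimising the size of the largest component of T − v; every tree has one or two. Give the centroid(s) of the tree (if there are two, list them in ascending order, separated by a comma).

4

Removing 4 splits the tree into components of sizes 5, 4, 2; the largest is 5 ≤ ⌊12/2⌋ = 6.
Every other node leaves some component of size > 6, so the centroid is unique.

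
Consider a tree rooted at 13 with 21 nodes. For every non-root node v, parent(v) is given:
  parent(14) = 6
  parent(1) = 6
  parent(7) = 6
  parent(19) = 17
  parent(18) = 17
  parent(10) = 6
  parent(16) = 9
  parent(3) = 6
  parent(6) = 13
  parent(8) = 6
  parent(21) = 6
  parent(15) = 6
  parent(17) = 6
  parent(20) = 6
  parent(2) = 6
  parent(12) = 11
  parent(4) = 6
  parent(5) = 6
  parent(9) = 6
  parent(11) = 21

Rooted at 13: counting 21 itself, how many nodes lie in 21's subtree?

3

21's subtree: {21, 11, 12}, size 3.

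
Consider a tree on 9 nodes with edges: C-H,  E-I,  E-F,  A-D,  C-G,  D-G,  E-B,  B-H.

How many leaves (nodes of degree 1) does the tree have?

The leaves are A, F, I.
That is 3 leaves.

3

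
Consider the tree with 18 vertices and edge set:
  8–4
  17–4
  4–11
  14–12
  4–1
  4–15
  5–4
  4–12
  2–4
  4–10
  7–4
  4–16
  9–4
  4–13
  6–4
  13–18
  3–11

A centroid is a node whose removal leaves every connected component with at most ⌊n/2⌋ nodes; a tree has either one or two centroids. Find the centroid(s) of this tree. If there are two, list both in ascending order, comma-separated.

4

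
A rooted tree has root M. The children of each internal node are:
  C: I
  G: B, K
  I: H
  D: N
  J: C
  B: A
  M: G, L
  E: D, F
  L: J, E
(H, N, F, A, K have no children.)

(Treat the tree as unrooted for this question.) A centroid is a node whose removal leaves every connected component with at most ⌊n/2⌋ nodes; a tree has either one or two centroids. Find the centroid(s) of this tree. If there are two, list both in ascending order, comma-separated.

L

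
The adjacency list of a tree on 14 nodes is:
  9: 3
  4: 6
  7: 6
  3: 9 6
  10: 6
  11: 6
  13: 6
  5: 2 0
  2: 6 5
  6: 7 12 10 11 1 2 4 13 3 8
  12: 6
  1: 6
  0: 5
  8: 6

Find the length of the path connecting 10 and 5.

Walking from 10: 10–6–2–5. Length 3.

3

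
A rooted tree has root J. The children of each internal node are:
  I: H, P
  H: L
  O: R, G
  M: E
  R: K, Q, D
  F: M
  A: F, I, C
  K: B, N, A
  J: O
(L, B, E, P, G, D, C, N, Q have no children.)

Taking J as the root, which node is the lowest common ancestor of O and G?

O's ancestor chain is O, J and G's is G, O, J; they first meet at O.

O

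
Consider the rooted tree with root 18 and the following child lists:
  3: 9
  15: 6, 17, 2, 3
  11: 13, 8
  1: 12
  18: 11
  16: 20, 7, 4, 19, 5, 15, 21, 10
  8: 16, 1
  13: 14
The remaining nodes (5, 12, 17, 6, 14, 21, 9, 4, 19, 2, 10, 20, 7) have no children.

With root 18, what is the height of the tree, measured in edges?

6

9 sits deepest: 18 – 11 – 8 – 16 – 15 – 3 – 9 — 6 edges from the root.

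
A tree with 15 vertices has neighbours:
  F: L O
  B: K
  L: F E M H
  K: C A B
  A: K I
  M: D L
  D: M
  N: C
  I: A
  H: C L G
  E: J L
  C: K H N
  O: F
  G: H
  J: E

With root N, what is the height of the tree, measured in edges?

O sits deepest: N – C – H – L – F – O — 5 edges from the root.

5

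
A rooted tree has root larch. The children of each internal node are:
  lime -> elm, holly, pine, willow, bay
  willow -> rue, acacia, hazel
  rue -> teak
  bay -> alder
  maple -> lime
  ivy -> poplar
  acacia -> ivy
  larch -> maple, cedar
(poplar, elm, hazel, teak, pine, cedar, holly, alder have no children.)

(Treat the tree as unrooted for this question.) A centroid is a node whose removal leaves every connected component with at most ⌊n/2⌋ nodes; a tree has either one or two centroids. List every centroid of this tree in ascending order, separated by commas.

If lime is removed the pieces have sizes 7, 3, 2, 1, 1, 1, all ≤ ⌊16/2⌋ = 8.
No neighbour of lime does as well, so lime is the unique centroid.

lime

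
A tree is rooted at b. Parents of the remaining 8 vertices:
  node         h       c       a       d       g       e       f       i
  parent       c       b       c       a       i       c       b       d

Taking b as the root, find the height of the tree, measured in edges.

5

A deepest node is g, reached by b-c-a-d-i-g.
That path has 5 edges, so the height is 5.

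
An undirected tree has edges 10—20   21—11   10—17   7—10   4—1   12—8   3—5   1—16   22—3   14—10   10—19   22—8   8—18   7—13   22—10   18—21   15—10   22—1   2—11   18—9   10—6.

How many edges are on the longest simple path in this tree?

8

Starting from 2, a farthest node is 13 at distance 8.
One longest path: 2-11-21-18-8-22-10-7-13.
So the diameter is 8.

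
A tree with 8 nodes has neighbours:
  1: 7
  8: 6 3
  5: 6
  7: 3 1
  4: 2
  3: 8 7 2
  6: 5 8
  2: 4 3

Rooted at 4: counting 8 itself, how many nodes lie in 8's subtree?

8's subtree: {8, 6, 5}, size 3.

3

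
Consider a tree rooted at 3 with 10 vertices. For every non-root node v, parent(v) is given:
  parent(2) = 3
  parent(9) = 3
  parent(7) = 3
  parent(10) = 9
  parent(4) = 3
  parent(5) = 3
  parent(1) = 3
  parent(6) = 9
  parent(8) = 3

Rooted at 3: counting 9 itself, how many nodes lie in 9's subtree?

The subtree rooted at 9 contains: 9, 6, 10 — 3 nodes.

3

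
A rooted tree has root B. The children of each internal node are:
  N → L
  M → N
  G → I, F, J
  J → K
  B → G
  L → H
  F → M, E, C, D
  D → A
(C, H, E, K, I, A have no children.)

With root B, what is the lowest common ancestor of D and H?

D's ancestor chain is D, F, G, B and H's is H, L, N, M, F, G, B; they first meet at F.

F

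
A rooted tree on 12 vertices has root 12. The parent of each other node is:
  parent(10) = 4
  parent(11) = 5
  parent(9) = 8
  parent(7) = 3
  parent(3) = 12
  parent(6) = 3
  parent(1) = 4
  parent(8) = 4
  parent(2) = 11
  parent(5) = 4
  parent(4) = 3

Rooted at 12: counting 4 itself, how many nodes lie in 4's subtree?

4's subtree: {4, 10, 5, 1, 8, 11, 9, 2}, size 8.

8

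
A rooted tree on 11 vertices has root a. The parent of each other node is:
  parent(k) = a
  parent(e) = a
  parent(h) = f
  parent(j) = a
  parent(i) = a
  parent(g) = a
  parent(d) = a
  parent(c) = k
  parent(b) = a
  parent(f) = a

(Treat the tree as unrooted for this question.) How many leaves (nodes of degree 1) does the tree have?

8

Exactly 8 nodes have a single neighbour: b, c, d, e, g, h, i, j.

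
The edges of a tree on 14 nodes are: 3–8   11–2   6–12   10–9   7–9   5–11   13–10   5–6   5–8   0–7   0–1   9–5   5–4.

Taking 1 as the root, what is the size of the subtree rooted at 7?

7's subtree: {7, 9, 5, 10, 4, 6, 11, 8, 13, 12, 2, 3}, size 12.

12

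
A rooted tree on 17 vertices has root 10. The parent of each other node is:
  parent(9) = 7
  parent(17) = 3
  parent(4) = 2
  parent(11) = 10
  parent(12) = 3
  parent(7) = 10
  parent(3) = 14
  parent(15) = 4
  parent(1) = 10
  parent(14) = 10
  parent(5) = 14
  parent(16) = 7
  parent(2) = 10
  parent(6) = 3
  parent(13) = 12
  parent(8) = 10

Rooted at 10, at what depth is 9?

2

10 → 7 → 9 — 2 edges.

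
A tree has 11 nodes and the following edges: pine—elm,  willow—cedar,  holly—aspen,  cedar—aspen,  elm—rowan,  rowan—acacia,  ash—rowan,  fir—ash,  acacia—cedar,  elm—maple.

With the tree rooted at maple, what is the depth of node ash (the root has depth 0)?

3

Path from maple to ash: maple – elm – rowan – ash, which has 3 edges.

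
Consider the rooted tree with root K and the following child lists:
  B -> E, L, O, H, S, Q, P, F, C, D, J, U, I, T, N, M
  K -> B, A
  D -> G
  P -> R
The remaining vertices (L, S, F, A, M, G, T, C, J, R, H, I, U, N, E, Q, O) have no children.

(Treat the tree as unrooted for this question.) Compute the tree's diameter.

4

Starting from G, a farthest node is A at distance 4.
One longest path: G–D–B–K–A.
So the diameter is 4.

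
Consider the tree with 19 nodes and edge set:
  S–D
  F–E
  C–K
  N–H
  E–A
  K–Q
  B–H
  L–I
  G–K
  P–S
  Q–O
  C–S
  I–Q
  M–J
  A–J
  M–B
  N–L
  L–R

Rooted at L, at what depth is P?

Climbing from P to the root: P–S–C–K–Q–I–L. That's 6 steps.

6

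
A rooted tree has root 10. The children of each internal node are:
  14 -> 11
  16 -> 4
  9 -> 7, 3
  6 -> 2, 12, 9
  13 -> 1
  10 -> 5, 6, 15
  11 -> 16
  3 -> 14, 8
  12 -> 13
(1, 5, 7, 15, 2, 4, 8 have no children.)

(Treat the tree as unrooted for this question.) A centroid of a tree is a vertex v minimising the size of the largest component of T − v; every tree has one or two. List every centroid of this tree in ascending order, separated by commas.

6, 9

If 9 is removed the pieces have sizes 8, 6, 1, all ≤ ⌊16/2⌋ = 8.
Its neighbour 6 also leaves a largest component of size 8, so both are centroids.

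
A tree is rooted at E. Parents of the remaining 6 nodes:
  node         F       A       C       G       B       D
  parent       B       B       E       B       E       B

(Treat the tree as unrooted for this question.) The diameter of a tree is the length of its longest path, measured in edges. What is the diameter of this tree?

Starting from C, a farthest node is G at distance 3.
One longest path: C-E-B-G.
So the diameter is 3.

3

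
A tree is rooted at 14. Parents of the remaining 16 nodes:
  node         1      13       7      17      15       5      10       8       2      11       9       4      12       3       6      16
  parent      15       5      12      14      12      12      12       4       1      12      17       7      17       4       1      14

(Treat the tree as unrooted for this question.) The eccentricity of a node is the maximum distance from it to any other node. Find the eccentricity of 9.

5

Distances from 9 peak at 5, attained at 6 (3, 8, 2 also at distance 5).
9 – 17 – 12 – 15 – 1 – 6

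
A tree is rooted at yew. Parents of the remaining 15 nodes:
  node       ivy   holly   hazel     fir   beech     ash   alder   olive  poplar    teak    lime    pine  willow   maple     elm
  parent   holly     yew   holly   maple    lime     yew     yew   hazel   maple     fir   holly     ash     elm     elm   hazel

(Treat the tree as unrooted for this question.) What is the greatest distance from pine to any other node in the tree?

8

Distances from pine peak at 8, attained at teak.
pine-ash-yew-holly-hazel-elm-maple-fir-teak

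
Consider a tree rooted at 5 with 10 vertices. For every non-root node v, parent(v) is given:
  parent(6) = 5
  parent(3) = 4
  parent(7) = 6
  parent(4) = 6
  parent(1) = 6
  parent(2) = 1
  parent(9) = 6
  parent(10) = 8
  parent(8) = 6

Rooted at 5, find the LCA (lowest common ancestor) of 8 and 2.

6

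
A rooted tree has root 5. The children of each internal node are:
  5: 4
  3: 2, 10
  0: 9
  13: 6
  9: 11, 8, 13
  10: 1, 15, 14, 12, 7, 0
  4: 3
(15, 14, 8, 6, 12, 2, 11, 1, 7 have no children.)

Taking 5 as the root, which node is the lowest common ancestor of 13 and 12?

10

13's ancestor chain is 13, 9, 0, 10, 3, 4, 5 and 12's is 12, 10, 3, 4, 5; they first meet at 10.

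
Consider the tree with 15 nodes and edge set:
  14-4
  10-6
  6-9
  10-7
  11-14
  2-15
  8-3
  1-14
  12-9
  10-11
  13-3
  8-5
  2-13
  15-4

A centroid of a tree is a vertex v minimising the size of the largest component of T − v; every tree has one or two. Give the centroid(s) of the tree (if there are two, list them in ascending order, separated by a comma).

14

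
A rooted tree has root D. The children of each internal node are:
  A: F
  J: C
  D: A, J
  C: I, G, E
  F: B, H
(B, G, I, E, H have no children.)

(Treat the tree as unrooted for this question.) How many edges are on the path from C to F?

4

C – J – D – A – F: 4 edges.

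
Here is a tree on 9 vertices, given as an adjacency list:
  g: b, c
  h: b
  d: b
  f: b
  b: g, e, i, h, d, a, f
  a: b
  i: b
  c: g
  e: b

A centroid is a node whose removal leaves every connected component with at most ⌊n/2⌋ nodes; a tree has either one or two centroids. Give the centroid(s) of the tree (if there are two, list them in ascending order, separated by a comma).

b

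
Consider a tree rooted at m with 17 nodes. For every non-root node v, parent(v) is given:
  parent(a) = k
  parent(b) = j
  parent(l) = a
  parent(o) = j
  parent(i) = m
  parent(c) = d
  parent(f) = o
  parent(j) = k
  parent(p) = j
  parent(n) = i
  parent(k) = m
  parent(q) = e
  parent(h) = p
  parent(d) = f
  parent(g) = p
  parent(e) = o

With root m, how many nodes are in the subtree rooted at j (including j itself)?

11

j's subtree: {j, p, o, b, g, h, e, f, q, d, c}, size 11.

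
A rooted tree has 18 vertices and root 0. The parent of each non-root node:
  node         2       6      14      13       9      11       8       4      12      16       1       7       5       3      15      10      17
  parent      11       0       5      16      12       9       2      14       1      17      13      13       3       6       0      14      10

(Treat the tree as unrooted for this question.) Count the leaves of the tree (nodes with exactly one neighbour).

The leaves are 4, 7, 8, 15.
That is 4 leaves.

4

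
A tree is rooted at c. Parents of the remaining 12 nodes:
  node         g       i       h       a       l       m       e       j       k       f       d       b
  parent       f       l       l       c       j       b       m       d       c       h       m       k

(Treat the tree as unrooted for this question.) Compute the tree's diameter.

10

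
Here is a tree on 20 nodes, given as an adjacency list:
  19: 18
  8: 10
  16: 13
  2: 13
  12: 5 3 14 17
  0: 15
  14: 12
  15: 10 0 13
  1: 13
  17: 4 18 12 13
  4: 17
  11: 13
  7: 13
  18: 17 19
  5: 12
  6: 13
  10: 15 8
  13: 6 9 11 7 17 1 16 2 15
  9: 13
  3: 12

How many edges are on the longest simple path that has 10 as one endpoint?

5

Distances from 10 peak at 5, attained at 3 (5, 19, 14 also at distance 5).
10-15-13-17-12-3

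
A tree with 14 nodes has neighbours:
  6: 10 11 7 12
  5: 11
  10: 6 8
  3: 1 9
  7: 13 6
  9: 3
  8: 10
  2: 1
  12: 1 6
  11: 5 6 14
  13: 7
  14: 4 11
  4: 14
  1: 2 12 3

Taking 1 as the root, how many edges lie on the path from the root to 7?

1–12–6–7 — 3 edges.

3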